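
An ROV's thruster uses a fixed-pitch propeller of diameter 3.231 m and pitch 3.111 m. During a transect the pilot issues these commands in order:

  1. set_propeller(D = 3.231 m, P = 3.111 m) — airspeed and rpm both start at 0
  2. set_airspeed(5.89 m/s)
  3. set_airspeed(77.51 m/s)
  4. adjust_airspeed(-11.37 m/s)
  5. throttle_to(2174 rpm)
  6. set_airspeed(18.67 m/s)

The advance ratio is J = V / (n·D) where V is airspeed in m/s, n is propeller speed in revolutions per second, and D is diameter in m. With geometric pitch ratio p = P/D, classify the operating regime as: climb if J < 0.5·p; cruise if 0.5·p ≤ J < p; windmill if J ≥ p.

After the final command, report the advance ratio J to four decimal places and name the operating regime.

set_propeller: D = 3.231 m, P = 3.111 m (p = P/D = 0.962860); state ← (V=0, rpm=0)
set_airspeed(5.89): V ← 5.89 m/s
set_airspeed(77.51): V ← 77.51 m/s
adjust_airspeed(-11.37): V ← 77.51 -11.37 = 66.14 m/s
throttle_to(2174): rpm ← 2174
set_airspeed(18.67): V ← 18.67 m/s
final state: V = 18.67 m/s, rpm = 2174 → n = rpm/60 = 36.233333 rev/s
J = V / (n·D) = 18.67 / (36.233333 × 3.231) = 0.159477
regime bands: climb J<0.4814 | cruise [0.4814, 0.9629) | windmill J≥0.9629
J = 0.1595 → climb

J = 0.1595, regime = climb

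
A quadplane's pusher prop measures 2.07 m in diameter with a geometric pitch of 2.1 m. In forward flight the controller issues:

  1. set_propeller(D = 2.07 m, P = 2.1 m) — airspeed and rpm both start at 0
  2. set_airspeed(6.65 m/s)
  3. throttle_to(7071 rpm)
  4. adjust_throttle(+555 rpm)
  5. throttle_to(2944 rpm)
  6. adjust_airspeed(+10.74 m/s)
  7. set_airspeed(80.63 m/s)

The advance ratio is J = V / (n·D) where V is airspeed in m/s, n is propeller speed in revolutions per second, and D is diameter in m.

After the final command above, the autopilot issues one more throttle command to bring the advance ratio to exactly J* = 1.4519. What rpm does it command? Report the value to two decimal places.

rpm = 1609.68

set_propeller: D = 2.07 m, P = 2.1 m (p = P/D = 1.014493); state ← (V=0, rpm=0)
set_airspeed(6.65): V ← 6.65 m/s
throttle_to(7071): rpm ← 7071
adjust_throttle(+555): rpm ← 7071 +555 = 7626
throttle_to(2944): rpm ← 2944
adjust_airspeed(+10.74): V ← 6.65 +10.74 = 17.39 m/s
set_airspeed(80.63): V ← 80.63 m/s
final state: V = 80.63 m/s, rpm = 2944 → n = rpm/60 = 49.066667 rev/s
target J* = 1.4519; solve J* = V/(n·D) for n: n = V/(J*·D) = 80.63/(1.4519 × 2.07) = 26.828081 rev/s
rpm = 60·n = 1609.684861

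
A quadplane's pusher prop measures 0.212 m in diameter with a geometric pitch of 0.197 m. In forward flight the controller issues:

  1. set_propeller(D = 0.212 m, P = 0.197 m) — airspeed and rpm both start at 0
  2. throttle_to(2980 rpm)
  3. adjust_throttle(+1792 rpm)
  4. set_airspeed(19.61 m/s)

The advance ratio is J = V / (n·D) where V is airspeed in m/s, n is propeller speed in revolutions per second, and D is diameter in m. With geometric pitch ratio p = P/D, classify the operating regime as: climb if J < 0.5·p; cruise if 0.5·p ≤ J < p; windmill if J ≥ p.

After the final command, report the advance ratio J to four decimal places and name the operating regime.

set_propeller: D = 0.212 m, P = 0.197 m (p = P/D = 0.929245); state ← (V=0, rpm=0)
throttle_to(2980): rpm ← 2980
adjust_throttle(+1792): rpm ← 2980 +1792 = 4772
set_airspeed(19.61): V ← 19.61 m/s
final state: V = 19.61 m/s, rpm = 4772 → n = rpm/60 = 79.533333 rev/s
J = V / (n·D) = 19.61 / (79.533333 × 0.212) = 1.163034
regime bands: climb J<0.4646 | cruise [0.4646, 0.9292) | windmill J≥0.9292
J = 1.1630 → windmill

J = 1.1630, regime = windmill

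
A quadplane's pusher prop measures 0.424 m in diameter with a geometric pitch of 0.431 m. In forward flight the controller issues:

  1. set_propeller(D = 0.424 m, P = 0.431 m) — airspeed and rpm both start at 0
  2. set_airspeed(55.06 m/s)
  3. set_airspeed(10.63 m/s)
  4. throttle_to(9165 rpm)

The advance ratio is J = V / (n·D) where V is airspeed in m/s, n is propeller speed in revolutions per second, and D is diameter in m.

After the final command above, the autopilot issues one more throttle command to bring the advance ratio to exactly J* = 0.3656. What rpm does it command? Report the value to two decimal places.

rpm = 4114.46

set_propeller: D = 0.424 m, P = 0.431 m (p = P/D = 1.016509); state ← (V=0, rpm=0)
set_airspeed(55.06): V ← 55.06 m/s
set_airspeed(10.63): V ← 10.63 m/s
throttle_to(9165): rpm ← 9165
final state: V = 10.63 m/s, rpm = 9165 → n = rpm/60 = 152.750000 rev/s
target J* = 0.3656; solve J* = V/(n·D) for n: n = V/(J*·D) = 10.63/(0.3656 × 0.424) = 68.574274 rev/s
rpm = 60·n = 4114.456463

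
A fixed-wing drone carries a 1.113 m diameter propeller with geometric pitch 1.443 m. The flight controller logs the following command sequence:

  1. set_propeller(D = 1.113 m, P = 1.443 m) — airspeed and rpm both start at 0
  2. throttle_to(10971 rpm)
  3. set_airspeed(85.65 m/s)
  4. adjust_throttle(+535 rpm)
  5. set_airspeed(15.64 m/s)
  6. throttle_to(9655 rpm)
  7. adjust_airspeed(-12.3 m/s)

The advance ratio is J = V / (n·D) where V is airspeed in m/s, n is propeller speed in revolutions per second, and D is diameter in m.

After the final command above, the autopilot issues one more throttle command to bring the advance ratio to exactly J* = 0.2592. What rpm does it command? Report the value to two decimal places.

set_propeller: D = 1.113 m, P = 1.443 m (p = P/D = 1.296496); state ← (V=0, rpm=0)
throttle_to(10971): rpm ← 10971
set_airspeed(85.65): V ← 85.65 m/s
adjust_throttle(+535): rpm ← 10971 +535 = 11506
set_airspeed(15.64): V ← 15.64 m/s
throttle_to(9655): rpm ← 9655
adjust_airspeed(-12.3): V ← 15.64 -12.3 = 3.34 m/s
final state: V = 3.34 m/s, rpm = 9655 → n = rpm/60 = 160.916667 rev/s
target J* = 0.2592; solve J* = V/(n·D) for n: n = V/(J*·D) = 3.34/(0.2592 × 1.113) = 11.577540 rev/s
rpm = 60·n = 694.652424

rpm = 694.65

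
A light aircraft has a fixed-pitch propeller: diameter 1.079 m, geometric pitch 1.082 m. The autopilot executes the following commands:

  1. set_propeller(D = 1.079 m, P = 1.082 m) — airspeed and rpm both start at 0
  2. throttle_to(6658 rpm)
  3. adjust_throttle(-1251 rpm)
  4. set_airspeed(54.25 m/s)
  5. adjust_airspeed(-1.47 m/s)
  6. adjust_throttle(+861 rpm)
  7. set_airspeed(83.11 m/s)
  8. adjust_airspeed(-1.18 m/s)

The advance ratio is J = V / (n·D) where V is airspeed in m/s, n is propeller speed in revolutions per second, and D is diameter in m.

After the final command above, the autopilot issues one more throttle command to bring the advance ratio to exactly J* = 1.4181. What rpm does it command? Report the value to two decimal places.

rpm = 3212.67

set_propeller: D = 1.079 m, P = 1.082 m (p = P/D = 1.002780); state ← (V=0, rpm=0)
throttle_to(6658): rpm ← 6658
adjust_throttle(-1251): rpm ← 6658 -1251 = 5407
set_airspeed(54.25): V ← 54.25 m/s
adjust_airspeed(-1.47): V ← 54.25 -1.47 = 52.78 m/s
adjust_throttle(+861): rpm ← 5407 +861 = 6268
set_airspeed(83.11): V ← 83.11 m/s
adjust_airspeed(-1.18): V ← 83.11 -1.18 = 81.93 m/s
final state: V = 81.93 m/s, rpm = 6268 → n = rpm/60 = 104.466667 rev/s
target J* = 1.4181; solve J* = V/(n·D) for n: n = V/(J*·D) = 81.93/(1.4181 × 1.079) = 53.544474 rev/s
rpm = 60·n = 3212.668415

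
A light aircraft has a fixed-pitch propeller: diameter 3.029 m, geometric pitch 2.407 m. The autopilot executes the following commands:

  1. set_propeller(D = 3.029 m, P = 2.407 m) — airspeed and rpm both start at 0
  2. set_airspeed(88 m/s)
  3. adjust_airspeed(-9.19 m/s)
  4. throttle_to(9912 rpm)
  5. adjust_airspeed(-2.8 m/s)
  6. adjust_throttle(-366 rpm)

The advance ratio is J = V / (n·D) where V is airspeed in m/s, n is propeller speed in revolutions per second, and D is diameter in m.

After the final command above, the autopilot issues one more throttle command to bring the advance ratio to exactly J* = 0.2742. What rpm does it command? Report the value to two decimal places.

set_propeller: D = 3.029 m, P = 2.407 m (p = P/D = 0.794652); state ← (V=0, rpm=0)
set_airspeed(88): V ← 88 m/s
adjust_airspeed(-9.19): V ← 88 -9.19 = 78.81 m/s
throttle_to(9912): rpm ← 9912
adjust_airspeed(-2.8): V ← 78.81 -2.8 = 76.01 m/s
adjust_throttle(-366): rpm ← 9912 -366 = 9546
final state: V = 76.01 m/s, rpm = 9546 → n = rpm/60 = 159.100000 rev/s
target J* = 0.2742; solve J* = V/(n·D) for n: n = V/(J*·D) = 76.01/(0.2742 × 3.029) = 91.517471 rev/s
rpm = 60·n = 5491.048240

rpm = 5491.05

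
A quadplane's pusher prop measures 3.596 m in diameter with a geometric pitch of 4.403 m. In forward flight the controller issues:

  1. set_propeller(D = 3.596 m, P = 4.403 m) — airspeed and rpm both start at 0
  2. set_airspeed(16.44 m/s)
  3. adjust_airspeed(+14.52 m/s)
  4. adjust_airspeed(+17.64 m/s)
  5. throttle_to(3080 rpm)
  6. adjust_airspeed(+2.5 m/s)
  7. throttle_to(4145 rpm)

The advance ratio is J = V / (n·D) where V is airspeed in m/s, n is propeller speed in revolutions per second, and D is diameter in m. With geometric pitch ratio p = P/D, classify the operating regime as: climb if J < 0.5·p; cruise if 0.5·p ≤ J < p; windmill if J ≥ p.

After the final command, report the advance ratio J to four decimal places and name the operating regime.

set_propeller: D = 3.596 m, P = 4.403 m (p = P/D = 1.224416); state ← (V=0, rpm=0)
set_airspeed(16.44): V ← 16.44 m/s
adjust_airspeed(+14.52): V ← 16.44 +14.52 = 30.96 m/s
adjust_airspeed(+17.64): V ← 30.96 +17.64 = 48.6 m/s
throttle_to(3080): rpm ← 3080
adjust_airspeed(+2.5): V ← 48.6 +2.5 = 51.1 m/s
throttle_to(4145): rpm ← 4145
final state: V = 51.1 m/s, rpm = 4145 → n = rpm/60 = 69.083333 rev/s
J = V / (n·D) = 51.1 / (69.083333 × 3.596) = 0.205697
regime bands: climb J<0.6122 | cruise [0.6122, 1.2244) | windmill J≥1.2244
J = 0.2057 → climb

J = 0.2057, regime = climb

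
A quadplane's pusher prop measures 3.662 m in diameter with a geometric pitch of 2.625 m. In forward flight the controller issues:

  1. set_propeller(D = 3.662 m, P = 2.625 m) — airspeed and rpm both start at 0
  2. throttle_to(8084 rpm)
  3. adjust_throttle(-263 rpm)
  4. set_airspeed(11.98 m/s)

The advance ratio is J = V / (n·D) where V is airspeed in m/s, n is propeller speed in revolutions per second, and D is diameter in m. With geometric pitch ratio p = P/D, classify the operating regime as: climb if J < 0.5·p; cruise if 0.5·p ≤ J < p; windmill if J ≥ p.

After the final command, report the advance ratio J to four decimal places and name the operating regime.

J = 0.0251, regime = climb

set_propeller: D = 3.662 m, P = 2.625 m (p = P/D = 0.716821); state ← (V=0, rpm=0)
throttle_to(8084): rpm ← 8084
adjust_throttle(-263): rpm ← 8084 -263 = 7821
set_airspeed(11.98): V ← 11.98 m/s
final state: V = 11.98 m/s, rpm = 7821 → n = rpm/60 = 130.350000 rev/s
J = V / (n·D) = 11.98 / (130.350000 × 3.662) = 0.025097
regime bands: climb J<0.3584 | cruise [0.3584, 0.7168) | windmill J≥0.7168
J = 0.0251 → climb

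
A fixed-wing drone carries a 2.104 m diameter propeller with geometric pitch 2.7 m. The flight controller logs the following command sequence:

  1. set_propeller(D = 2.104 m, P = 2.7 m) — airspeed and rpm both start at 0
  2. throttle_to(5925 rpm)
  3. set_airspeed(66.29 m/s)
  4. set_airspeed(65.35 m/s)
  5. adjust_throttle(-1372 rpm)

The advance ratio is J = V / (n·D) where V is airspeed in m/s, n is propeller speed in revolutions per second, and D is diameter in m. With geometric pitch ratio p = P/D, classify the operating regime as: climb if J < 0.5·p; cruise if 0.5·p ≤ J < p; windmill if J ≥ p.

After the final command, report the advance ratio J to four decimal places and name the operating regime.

set_propeller: D = 2.104 m, P = 2.7 m (p = P/D = 1.283270); state ← (V=0, rpm=0)
throttle_to(5925): rpm ← 5925
set_airspeed(66.29): V ← 66.29 m/s
set_airspeed(65.35): V ← 65.35 m/s
adjust_throttle(-1372): rpm ← 5925 -1372 = 4553
final state: V = 65.35 m/s, rpm = 4553 → n = rpm/60 = 75.883333 rev/s
J = V / (n·D) = 65.35 / (75.883333 × 2.104) = 0.409311
regime bands: climb J<0.6416 | cruise [0.6416, 1.2833) | windmill J≥1.2833
J = 0.4093 → climb

J = 0.4093, regime = climb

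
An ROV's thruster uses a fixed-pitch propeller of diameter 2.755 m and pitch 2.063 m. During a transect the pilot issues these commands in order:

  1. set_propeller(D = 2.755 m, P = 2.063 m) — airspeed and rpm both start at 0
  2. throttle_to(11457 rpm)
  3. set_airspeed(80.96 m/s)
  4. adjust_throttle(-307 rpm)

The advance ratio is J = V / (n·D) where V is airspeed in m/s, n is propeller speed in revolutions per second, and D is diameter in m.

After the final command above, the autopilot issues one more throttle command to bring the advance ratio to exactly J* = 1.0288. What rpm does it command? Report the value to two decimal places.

rpm = 1713.84

set_propeller: D = 2.755 m, P = 2.063 m (p = P/D = 0.748820); state ← (V=0, rpm=0)
throttle_to(11457): rpm ← 11457
set_airspeed(80.96): V ← 80.96 m/s
adjust_throttle(-307): rpm ← 11457 -307 = 11150
final state: V = 80.96 m/s, rpm = 11150 → n = rpm/60 = 185.833333 rev/s
target J* = 1.0288; solve J* = V/(n·D) for n: n = V/(J*·D) = 80.96/(1.0288 × 2.755) = 28.563929 rev/s
rpm = 60·n = 1713.835724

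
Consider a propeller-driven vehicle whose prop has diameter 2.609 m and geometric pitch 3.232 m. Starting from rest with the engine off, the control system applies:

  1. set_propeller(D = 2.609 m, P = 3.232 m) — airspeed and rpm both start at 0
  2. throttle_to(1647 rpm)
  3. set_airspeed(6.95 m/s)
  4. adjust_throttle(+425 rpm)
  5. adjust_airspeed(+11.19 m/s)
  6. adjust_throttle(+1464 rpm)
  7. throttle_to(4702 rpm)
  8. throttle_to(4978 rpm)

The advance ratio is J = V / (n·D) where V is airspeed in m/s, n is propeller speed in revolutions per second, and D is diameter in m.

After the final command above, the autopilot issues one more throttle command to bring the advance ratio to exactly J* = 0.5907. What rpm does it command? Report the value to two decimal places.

set_propeller: D = 2.609 m, P = 3.232 m (p = P/D = 1.238789); state ← (V=0, rpm=0)
throttle_to(1647): rpm ← 1647
set_airspeed(6.95): V ← 6.95 m/s
adjust_throttle(+425): rpm ← 1647 +425 = 2072
adjust_airspeed(+11.19): V ← 6.95 +11.19 = 18.14 m/s
adjust_throttle(+1464): rpm ← 2072 +1464 = 3536
throttle_to(4702): rpm ← 4702
throttle_to(4978): rpm ← 4978
final state: V = 18.14 m/s, rpm = 4978 → n = rpm/60 = 82.966667 rev/s
target J* = 0.5907; solve J* = V/(n·D) for n: n = V/(J*·D) = 18.14/(0.5907 × 2.609) = 11.770536 rev/s
rpm = 60·n = 706.232148

rpm = 706.23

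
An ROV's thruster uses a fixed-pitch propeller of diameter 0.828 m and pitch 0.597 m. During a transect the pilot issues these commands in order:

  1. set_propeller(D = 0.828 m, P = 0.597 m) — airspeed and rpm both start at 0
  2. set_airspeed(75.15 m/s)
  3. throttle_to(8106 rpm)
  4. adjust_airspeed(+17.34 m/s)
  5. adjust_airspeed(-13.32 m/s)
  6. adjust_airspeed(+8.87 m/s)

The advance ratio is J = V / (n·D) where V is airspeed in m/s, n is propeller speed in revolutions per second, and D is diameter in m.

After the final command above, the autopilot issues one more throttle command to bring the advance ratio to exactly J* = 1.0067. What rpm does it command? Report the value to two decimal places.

rpm = 6337.25

set_propeller: D = 0.828 m, P = 0.597 m (p = P/D = 0.721014); state ← (V=0, rpm=0)
set_airspeed(75.15): V ← 75.15 m/s
throttle_to(8106): rpm ← 8106
adjust_airspeed(+17.34): V ← 75.15 +17.34 = 92.49 m/s
adjust_airspeed(-13.32): V ← 92.49 -13.32 = 79.17 m/s
adjust_airspeed(+8.87): V ← 79.17 +8.87 = 88.04 m/s
final state: V = 88.04 m/s, rpm = 8106 → n = rpm/60 = 135.100000 rev/s
target J* = 1.0067; solve J* = V/(n·D) for n: n = V/(J*·D) = 88.04/(1.0067 × 0.828) = 105.620843 rev/s
rpm = 60·n = 6337.250566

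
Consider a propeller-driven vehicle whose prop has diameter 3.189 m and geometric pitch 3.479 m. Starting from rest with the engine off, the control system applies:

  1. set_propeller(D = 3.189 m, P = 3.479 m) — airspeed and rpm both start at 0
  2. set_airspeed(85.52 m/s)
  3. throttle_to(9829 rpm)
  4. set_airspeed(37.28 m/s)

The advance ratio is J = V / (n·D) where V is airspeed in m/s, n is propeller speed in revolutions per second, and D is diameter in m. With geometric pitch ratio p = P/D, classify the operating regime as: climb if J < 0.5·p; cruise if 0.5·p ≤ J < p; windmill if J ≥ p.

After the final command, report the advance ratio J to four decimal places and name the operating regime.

set_propeller: D = 3.189 m, P = 3.479 m (p = P/D = 1.090938); state ← (V=0, rpm=0)
set_airspeed(85.52): V ← 85.52 m/s
throttle_to(9829): rpm ← 9829
set_airspeed(37.28): V ← 37.28 m/s
final state: V = 37.28 m/s, rpm = 9829 → n = rpm/60 = 163.816667 rev/s
J = V / (n·D) = 37.28 / (163.816667 × 3.189) = 0.071361
regime bands: climb J<0.5455 | cruise [0.5455, 1.0909) | windmill J≥1.0909
J = 0.0714 → climb

J = 0.0714, regime = climb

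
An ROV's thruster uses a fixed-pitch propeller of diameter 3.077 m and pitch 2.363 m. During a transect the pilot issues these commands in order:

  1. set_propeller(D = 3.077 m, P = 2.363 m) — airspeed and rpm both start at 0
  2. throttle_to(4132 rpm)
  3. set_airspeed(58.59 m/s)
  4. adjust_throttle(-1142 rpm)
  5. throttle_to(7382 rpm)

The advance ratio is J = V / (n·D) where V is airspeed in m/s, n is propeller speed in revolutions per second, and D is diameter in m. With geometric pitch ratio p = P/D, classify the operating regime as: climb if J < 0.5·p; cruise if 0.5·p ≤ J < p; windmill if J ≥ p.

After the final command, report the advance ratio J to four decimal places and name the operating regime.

J = 0.1548, regime = climb

set_propeller: D = 3.077 m, P = 2.363 m (p = P/D = 0.767956); state ← (V=0, rpm=0)
throttle_to(4132): rpm ← 4132
set_airspeed(58.59): V ← 58.59 m/s
adjust_throttle(-1142): rpm ← 4132 -1142 = 2990
throttle_to(7382): rpm ← 7382
final state: V = 58.59 m/s, rpm = 7382 → n = rpm/60 = 123.033333 rev/s
J = V / (n·D) = 58.59 / (123.033333 × 3.077) = 0.154765
regime bands: climb J<0.3840 | cruise [0.3840, 0.7680) | windmill J≥0.7680
J = 0.1548 → climb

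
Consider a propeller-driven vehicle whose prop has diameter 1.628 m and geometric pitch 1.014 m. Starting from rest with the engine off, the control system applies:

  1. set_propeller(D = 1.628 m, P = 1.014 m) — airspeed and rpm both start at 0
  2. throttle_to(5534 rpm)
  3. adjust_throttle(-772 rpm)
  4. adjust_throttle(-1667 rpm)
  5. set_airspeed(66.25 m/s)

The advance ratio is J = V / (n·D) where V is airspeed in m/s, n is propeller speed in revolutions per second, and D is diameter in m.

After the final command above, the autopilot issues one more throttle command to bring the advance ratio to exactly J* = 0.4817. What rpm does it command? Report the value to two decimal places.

set_propeller: D = 1.628 m, P = 1.014 m (p = P/D = 0.622850); state ← (V=0, rpm=0)
throttle_to(5534): rpm ← 5534
adjust_throttle(-772): rpm ← 5534 -772 = 4762
adjust_throttle(-1667): rpm ← 4762 -1667 = 3095
set_airspeed(66.25): V ← 66.25 m/s
final state: V = 66.25 m/s, rpm = 3095 → n = rpm/60 = 51.583333 rev/s
target J* = 0.4817; solve J* = V/(n·D) for n: n = V/(J*·D) = 66.25/(0.4817 × 1.628) = 84.480181 rev/s
rpm = 60·n = 5068.810861

rpm = 5068.81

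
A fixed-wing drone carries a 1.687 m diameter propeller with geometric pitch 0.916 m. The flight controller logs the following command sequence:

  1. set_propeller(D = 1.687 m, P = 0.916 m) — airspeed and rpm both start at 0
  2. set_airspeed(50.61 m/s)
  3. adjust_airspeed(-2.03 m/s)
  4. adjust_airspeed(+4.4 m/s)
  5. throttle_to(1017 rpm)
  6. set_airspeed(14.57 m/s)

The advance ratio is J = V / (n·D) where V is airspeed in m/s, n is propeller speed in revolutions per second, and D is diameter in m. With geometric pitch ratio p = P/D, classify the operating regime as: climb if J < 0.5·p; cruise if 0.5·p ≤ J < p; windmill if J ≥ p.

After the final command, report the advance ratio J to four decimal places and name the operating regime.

J = 0.5095, regime = cruise

set_propeller: D = 1.687 m, P = 0.916 m (p = P/D = 0.542976); state ← (V=0, rpm=0)
set_airspeed(50.61): V ← 50.61 m/s
adjust_airspeed(-2.03): V ← 50.61 -2.03 = 48.58 m/s
adjust_airspeed(+4.4): V ← 48.58 +4.4 = 52.98 m/s
throttle_to(1017): rpm ← 1017
set_airspeed(14.57): V ← 14.57 m/s
final state: V = 14.57 m/s, rpm = 1017 → n = rpm/60 = 16.950000 rev/s
J = V / (n·D) = 14.57 / (16.950000 × 1.687) = 0.509536
regime bands: climb J<0.2715 | cruise [0.2715, 0.5430) | windmill J≥0.5430
J = 0.5095 → cruise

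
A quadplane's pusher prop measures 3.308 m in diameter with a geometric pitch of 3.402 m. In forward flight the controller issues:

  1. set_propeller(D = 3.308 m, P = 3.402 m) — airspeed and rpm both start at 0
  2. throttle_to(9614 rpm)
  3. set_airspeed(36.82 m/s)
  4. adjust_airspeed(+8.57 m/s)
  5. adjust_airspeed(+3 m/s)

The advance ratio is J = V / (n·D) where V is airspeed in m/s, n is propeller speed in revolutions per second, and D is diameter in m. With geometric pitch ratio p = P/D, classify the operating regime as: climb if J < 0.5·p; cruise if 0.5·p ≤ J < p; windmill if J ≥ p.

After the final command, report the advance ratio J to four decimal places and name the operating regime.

J = 0.0913, regime = climb

set_propeller: D = 3.308 m, P = 3.402 m (p = P/D = 1.028416); state ← (V=0, rpm=0)
throttle_to(9614): rpm ← 9614
set_airspeed(36.82): V ← 36.82 m/s
adjust_airspeed(+8.57): V ← 36.82 +8.57 = 45.39 m/s
adjust_airspeed(+3): V ← 45.39 +3 = 48.39 m/s
final state: V = 48.39 m/s, rpm = 9614 → n = rpm/60 = 160.233333 rev/s
J = V / (n·D) = 48.39 / (160.233333 × 3.308) = 0.091293
regime bands: climb J<0.5142 | cruise [0.5142, 1.0284) | windmill J≥1.0284
J = 0.0913 → climb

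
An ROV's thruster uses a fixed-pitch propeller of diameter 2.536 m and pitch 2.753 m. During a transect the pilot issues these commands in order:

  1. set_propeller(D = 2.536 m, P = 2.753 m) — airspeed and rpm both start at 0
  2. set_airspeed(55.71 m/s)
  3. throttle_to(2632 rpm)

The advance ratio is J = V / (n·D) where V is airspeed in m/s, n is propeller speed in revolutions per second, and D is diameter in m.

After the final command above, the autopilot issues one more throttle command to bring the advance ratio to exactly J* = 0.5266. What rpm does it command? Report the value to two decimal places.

set_propeller: D = 2.536 m, P = 2.753 m (p = P/D = 1.085568); state ← (V=0, rpm=0)
set_airspeed(55.71): V ← 55.71 m/s
throttle_to(2632): rpm ← 2632
final state: V = 55.71 m/s, rpm = 2632 → n = rpm/60 = 43.866667 rev/s
target J* = 0.5266; solve J* = V/(n·D) for n: n = V/(J*·D) = 55.71/(0.5266 × 2.536) = 41.716038 rev/s
rpm = 60·n = 2502.962280

rpm = 2502.96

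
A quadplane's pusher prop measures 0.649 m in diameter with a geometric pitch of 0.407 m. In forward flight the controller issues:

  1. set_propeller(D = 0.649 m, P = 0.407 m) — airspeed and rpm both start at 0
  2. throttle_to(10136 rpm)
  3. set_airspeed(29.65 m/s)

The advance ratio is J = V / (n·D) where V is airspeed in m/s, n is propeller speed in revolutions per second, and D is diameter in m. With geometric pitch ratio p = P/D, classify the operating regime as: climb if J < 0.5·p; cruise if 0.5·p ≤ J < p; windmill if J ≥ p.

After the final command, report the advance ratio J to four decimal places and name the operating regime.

set_propeller: D = 0.649 m, P = 0.407 m (p = P/D = 0.627119); state ← (V=0, rpm=0)
throttle_to(10136): rpm ← 10136
set_airspeed(29.65): V ← 29.65 m/s
final state: V = 29.65 m/s, rpm = 10136 → n = rpm/60 = 168.933333 rev/s
J = V / (n·D) = 29.65 / (168.933333 × 0.649) = 0.270436
regime bands: climb J<0.3136 | cruise [0.3136, 0.6271) | windmill J≥0.6271
J = 0.2704 → climb

J = 0.2704, regime = climb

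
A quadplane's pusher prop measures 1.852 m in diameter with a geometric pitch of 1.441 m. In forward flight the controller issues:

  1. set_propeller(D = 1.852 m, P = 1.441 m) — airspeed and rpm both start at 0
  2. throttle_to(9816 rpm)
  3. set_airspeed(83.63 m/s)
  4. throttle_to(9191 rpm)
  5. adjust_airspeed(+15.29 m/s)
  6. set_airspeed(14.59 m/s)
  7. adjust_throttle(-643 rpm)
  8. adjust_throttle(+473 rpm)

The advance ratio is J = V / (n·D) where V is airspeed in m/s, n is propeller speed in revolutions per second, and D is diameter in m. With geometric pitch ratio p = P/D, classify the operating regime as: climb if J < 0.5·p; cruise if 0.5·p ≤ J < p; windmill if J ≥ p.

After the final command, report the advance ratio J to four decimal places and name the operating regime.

set_propeller: D = 1.852 m, P = 1.441 m (p = P/D = 0.778078); state ← (V=0, rpm=0)
throttle_to(9816): rpm ← 9816
set_airspeed(83.63): V ← 83.63 m/s
throttle_to(9191): rpm ← 9191
adjust_airspeed(+15.29): V ← 83.63 +15.29 = 98.92 m/s
set_airspeed(14.59): V ← 14.59 m/s
adjust_throttle(-643): rpm ← 9191 -643 = 8548
adjust_throttle(+473): rpm ← 8548 +473 = 9021
final state: V = 14.59 m/s, rpm = 9021 → n = rpm/60 = 150.350000 rev/s
J = V / (n·D) = 14.59 / (150.350000 × 1.852) = 0.052398
regime bands: climb J<0.3890 | cruise [0.3890, 0.7781) | windmill J≥0.7781
J = 0.0524 → climb

J = 0.0524, regime = climb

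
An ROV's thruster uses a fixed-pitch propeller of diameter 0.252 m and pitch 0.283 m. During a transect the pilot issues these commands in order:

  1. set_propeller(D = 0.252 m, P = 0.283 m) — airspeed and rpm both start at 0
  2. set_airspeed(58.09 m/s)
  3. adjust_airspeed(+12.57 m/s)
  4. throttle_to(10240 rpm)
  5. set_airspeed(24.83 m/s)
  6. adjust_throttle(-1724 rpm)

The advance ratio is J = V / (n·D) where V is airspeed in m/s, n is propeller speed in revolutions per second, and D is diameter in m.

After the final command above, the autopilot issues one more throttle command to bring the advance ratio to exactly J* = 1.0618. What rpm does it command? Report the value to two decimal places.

set_propeller: D = 0.252 m, P = 0.283 m (p = P/D = 1.123016); state ← (V=0, rpm=0)
set_airspeed(58.09): V ← 58.09 m/s
adjust_airspeed(+12.57): V ← 58.09 +12.57 = 70.66 m/s
throttle_to(10240): rpm ← 10240
set_airspeed(24.83): V ← 24.83 m/s
adjust_throttle(-1724): rpm ← 10240 -1724 = 8516
final state: V = 24.83 m/s, rpm = 8516 → n = rpm/60 = 141.933333 rev/s
target J* = 1.0618; solve J* = V/(n·D) for n: n = V/(J*·D) = 24.83/(1.0618 × 0.252) = 92.796898 rev/s
rpm = 60·n = 5567.813865

rpm = 5567.81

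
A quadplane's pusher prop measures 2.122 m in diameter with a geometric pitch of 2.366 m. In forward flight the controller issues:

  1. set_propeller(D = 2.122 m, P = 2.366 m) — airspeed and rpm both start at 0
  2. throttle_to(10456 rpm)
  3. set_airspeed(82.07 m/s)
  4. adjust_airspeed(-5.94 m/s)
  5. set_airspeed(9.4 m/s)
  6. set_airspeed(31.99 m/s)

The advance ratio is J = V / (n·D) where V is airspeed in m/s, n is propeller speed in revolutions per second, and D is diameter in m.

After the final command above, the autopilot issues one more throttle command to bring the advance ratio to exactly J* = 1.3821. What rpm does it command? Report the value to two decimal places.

rpm = 654.46

set_propeller: D = 2.122 m, P = 2.366 m (p = P/D = 1.114986); state ← (V=0, rpm=0)
throttle_to(10456): rpm ← 10456
set_airspeed(82.07): V ← 82.07 m/s
adjust_airspeed(-5.94): V ← 82.07 -5.94 = 76.13 m/s
set_airspeed(9.4): V ← 9.4 m/s
set_airspeed(31.99): V ← 31.99 m/s
final state: V = 31.99 m/s, rpm = 10456 → n = rpm/60 = 174.266667 rev/s
target J* = 1.3821; solve J* = V/(n·D) for n: n = V/(J*·D) = 31.99/(1.3821 × 2.122) = 10.907605 rev/s
rpm = 60·n = 654.456287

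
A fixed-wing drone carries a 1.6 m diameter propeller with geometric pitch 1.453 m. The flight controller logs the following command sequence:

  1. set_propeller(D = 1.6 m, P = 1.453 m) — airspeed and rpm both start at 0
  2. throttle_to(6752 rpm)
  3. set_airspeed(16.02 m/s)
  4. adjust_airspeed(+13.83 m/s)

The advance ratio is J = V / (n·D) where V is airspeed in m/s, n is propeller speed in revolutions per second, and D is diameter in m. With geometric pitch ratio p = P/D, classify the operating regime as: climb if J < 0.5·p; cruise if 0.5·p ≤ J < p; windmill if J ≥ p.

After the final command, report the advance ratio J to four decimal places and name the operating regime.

set_propeller: D = 1.6 m, P = 1.453 m (p = P/D = 0.908125); state ← (V=0, rpm=0)
throttle_to(6752): rpm ← 6752
set_airspeed(16.02): V ← 16.02 m/s
adjust_airspeed(+13.83): V ← 16.02 +13.83 = 29.85 m/s
final state: V = 29.85 m/s, rpm = 6752 → n = rpm/60 = 112.533333 rev/s
J = V / (n·D) = 29.85 / (112.533333 × 1.6) = 0.165784
regime bands: climb J<0.4541 | cruise [0.4541, 0.9081) | windmill J≥0.9081
J = 0.1658 → climb

J = 0.1658, regime = climb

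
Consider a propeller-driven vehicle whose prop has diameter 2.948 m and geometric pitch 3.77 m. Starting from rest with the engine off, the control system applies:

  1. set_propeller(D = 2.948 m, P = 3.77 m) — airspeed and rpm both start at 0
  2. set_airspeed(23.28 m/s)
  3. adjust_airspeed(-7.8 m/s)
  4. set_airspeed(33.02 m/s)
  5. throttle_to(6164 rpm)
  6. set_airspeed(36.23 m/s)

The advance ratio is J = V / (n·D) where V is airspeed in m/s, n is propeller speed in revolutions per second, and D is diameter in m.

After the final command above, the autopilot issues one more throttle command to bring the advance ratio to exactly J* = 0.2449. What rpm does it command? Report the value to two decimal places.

set_propeller: D = 2.948 m, P = 3.77 m (p = P/D = 1.278833); state ← (V=0, rpm=0)
set_airspeed(23.28): V ← 23.28 m/s
adjust_airspeed(-7.8): V ← 23.28 -7.8 = 15.48 m/s
set_airspeed(33.02): V ← 33.02 m/s
throttle_to(6164): rpm ← 6164
set_airspeed(36.23): V ← 36.23 m/s
final state: V = 36.23 m/s, rpm = 6164 → n = rpm/60 = 102.733333 rev/s
target J* = 0.2449; solve J* = V/(n·D) for n: n = V/(J*·D) = 36.23/(0.2449 × 2.948) = 50.182474 rev/s
rpm = 60·n = 3010.948450

rpm = 3010.95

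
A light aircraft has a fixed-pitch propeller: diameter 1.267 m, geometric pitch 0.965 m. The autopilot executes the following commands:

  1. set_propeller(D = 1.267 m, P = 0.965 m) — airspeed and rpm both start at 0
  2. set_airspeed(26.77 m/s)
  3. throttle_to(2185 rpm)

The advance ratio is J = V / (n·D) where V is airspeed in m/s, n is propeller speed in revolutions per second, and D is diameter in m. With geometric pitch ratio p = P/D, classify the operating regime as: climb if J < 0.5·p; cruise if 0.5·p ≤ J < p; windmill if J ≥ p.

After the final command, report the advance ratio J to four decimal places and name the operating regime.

J = 0.5802, regime = cruise

set_propeller: D = 1.267 m, P = 0.965 m (p = P/D = 0.761642); state ← (V=0, rpm=0)
set_airspeed(26.77): V ← 26.77 m/s
throttle_to(2185): rpm ← 2185
final state: V = 26.77 m/s, rpm = 2185 → n = rpm/60 = 36.416667 rev/s
J = V / (n·D) = 26.77 / (36.416667 × 1.267) = 0.580192
regime bands: climb J<0.3808 | cruise [0.3808, 0.7616) | windmill J≥0.7616
J = 0.5802 → cruise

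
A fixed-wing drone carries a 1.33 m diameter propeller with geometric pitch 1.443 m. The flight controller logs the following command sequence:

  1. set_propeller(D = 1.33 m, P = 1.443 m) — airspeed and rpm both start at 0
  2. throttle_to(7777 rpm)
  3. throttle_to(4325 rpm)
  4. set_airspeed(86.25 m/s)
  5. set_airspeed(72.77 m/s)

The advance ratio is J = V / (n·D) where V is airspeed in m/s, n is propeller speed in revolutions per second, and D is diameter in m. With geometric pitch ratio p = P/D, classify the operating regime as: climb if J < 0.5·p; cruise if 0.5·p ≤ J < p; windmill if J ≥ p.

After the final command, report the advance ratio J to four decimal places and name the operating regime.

set_propeller: D = 1.33 m, P = 1.443 m (p = P/D = 1.084962); state ← (V=0, rpm=0)
throttle_to(7777): rpm ← 7777
throttle_to(4325): rpm ← 4325
set_airspeed(86.25): V ← 86.25 m/s
set_airspeed(72.77): V ← 72.77 m/s
final state: V = 72.77 m/s, rpm = 4325 → n = rpm/60 = 72.083333 rev/s
J = V / (n·D) = 72.77 / (72.083333 × 1.33) = 0.759042
regime bands: climb J<0.5425 | cruise [0.5425, 1.0850) | windmill J≥1.0850
J = 0.7590 → cruise

J = 0.7590, regime = cruise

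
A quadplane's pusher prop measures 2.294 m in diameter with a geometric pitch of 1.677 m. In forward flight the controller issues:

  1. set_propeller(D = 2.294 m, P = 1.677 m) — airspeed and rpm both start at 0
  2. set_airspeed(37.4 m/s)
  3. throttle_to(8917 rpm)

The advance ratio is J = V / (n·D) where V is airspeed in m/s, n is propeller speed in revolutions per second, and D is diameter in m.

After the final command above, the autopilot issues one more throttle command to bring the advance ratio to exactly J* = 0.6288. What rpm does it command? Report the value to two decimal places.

set_propeller: D = 2.294 m, P = 1.677 m (p = P/D = 0.731037); state ← (V=0, rpm=0)
set_airspeed(37.4): V ← 37.4 m/s
throttle_to(8917): rpm ← 8917
final state: V = 37.4 m/s, rpm = 8917 → n = rpm/60 = 148.616667 rev/s
target J* = 0.6288; solve J* = V/(n·D) for n: n = V/(J*·D) = 37.4/(0.6288 × 2.294) = 25.927799 rev/s
rpm = 60·n = 1555.667956

rpm = 1555.67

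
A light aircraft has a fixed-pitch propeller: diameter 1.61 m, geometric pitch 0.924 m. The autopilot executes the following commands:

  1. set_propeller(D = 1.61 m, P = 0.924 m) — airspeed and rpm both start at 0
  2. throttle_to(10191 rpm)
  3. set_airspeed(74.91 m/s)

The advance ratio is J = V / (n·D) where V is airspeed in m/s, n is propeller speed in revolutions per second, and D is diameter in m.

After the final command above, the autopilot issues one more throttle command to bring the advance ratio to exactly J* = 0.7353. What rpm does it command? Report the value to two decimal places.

set_propeller: D = 1.61 m, P = 0.924 m (p = P/D = 0.573913); state ← (V=0, rpm=0)
throttle_to(10191): rpm ← 10191
set_airspeed(74.91): V ← 74.91 m/s
final state: V = 74.91 m/s, rpm = 10191 → n = rpm/60 = 169.850000 rev/s
target J* = 0.7353; solve J* = V/(n·D) for n: n = V/(J*·D) = 74.91/(0.7353 × 1.61) = 63.277506 rev/s
rpm = 60·n = 3796.650372

rpm = 3796.65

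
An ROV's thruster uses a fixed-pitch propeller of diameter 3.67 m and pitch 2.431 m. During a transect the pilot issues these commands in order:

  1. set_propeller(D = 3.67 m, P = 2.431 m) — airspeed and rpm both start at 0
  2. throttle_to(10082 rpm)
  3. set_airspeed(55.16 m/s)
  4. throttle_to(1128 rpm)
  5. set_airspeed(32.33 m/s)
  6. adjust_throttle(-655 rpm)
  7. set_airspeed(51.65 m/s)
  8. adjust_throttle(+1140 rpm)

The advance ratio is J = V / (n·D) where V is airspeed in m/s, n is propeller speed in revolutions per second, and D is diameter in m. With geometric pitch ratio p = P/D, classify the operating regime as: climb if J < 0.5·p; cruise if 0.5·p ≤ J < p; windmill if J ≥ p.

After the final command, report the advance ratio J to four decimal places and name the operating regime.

J = 0.5235, regime = cruise

set_propeller: D = 3.67 m, P = 2.431 m (p = P/D = 0.662398); state ← (V=0, rpm=0)
throttle_to(10082): rpm ← 10082
set_airspeed(55.16): V ← 55.16 m/s
throttle_to(1128): rpm ← 1128
set_airspeed(32.33): V ← 32.33 m/s
adjust_throttle(-655): rpm ← 1128 -655 = 473
set_airspeed(51.65): V ← 51.65 m/s
adjust_throttle(+1140): rpm ← 473 +1140 = 1613
final state: V = 51.65 m/s, rpm = 1613 → n = rpm/60 = 26.883333 rev/s
J = V / (n·D) = 51.65 / (26.883333 × 3.67) = 0.523505
regime bands: climb J<0.3312 | cruise [0.3312, 0.6624) | windmill J≥0.6624
J = 0.5235 → cruise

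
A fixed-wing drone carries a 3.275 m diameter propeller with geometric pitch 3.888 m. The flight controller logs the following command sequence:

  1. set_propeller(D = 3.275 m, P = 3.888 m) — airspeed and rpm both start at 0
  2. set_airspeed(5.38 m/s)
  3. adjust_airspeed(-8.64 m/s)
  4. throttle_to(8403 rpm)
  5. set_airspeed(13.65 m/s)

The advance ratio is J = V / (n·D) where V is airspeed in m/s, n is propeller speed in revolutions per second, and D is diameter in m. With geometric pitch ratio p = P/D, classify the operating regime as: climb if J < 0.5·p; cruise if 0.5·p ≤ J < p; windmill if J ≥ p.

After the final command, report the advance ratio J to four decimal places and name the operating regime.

set_propeller: D = 3.275 m, P = 3.888 m (p = P/D = 1.187176); state ← (V=0, rpm=0)
set_airspeed(5.38): V ← 5.38 m/s
adjust_airspeed(-8.64): V ← 5.38 -8.64 = -3.26 m/s
throttle_to(8403): rpm ← 8403
set_airspeed(13.65): V ← 13.65 m/s
final state: V = 13.65 m/s, rpm = 8403 → n = rpm/60 = 140.050000 rev/s
J = V / (n·D) = 13.65 / (140.050000 × 3.275) = 0.029760
regime bands: climb J<0.5936 | cruise [0.5936, 1.1872) | windmill J≥1.1872
J = 0.0298 → climb

J = 0.0298, regime = climb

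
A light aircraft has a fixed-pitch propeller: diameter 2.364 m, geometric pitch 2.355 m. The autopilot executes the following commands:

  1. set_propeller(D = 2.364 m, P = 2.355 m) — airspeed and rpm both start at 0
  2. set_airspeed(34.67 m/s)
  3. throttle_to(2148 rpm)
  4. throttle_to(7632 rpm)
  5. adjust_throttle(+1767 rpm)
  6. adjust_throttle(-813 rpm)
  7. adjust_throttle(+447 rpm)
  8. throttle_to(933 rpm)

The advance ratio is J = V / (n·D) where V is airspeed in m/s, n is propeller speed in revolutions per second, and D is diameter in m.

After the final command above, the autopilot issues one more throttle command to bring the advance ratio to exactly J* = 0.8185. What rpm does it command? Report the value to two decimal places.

rpm = 1075.08

set_propeller: D = 2.364 m, P = 2.355 m (p = P/D = 0.996193); state ← (V=0, rpm=0)
set_airspeed(34.67): V ← 34.67 m/s
throttle_to(2148): rpm ← 2148
throttle_to(7632): rpm ← 7632
adjust_throttle(+1767): rpm ← 7632 +1767 = 9399
adjust_throttle(-813): rpm ← 9399 -813 = 8586
adjust_throttle(+447): rpm ← 8586 +447 = 9033
throttle_to(933): rpm ← 933
final state: V = 34.67 m/s, rpm = 933 → n = rpm/60 = 15.550000 rev/s
target J* = 0.8185; solve J* = V/(n·D) for n: n = V/(J*·D) = 34.67/(0.8185 × 2.364) = 17.917924 rev/s
rpm = 60·n = 1075.075429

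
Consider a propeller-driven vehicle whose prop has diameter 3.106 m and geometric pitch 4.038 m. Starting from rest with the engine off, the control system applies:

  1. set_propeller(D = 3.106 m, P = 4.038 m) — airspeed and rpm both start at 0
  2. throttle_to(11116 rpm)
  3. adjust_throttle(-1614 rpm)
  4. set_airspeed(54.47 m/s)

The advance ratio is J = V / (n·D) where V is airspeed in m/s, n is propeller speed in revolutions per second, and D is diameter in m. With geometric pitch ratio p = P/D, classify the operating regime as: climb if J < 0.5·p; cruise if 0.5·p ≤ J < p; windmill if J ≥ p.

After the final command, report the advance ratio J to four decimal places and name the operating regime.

J = 0.1107, regime = climb

set_propeller: D = 3.106 m, P = 4.038 m (p = P/D = 1.300064); state ← (V=0, rpm=0)
throttle_to(11116): rpm ← 11116
adjust_throttle(-1614): rpm ← 11116 -1614 = 9502
set_airspeed(54.47): V ← 54.47 m/s
final state: V = 54.47 m/s, rpm = 9502 → n = rpm/60 = 158.366667 rev/s
J = V / (n·D) = 54.47 / (158.366667 × 3.106) = 0.110737
regime bands: climb J<0.6500 | cruise [0.6500, 1.3001) | windmill J≥1.3001
J = 0.1107 → climb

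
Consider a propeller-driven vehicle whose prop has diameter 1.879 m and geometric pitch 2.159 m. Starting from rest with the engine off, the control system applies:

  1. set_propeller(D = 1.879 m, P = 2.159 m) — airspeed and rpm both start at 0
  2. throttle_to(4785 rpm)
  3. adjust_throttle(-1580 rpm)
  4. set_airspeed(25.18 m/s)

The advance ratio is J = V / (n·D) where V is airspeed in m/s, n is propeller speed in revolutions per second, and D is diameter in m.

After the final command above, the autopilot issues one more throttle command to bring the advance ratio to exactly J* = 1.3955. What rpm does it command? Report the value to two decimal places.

set_propeller: D = 1.879 m, P = 2.159 m (p = P/D = 1.149015); state ← (V=0, rpm=0)
throttle_to(4785): rpm ← 4785
adjust_throttle(-1580): rpm ← 4785 -1580 = 3205
set_airspeed(25.18): V ← 25.18 m/s
final state: V = 25.18 m/s, rpm = 3205 → n = rpm/60 = 53.416667 rev/s
target J* = 1.3955; solve J* = V/(n·D) for n: n = V/(J*·D) = 25.18/(1.3955 × 1.879) = 9.602827 rev/s
rpm = 60·n = 576.169620

rpm = 576.17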